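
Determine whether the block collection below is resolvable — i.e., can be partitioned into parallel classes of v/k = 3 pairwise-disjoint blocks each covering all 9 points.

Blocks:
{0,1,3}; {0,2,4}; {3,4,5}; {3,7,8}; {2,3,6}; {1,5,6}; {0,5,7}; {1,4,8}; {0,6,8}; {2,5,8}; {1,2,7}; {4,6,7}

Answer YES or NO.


v = 9, block size k = 3, number of blocks = 12.
For resolvability, blocks must partition into parallel classes of size v/k = 3.
Total blocks must therefore be a multiple of 3: 12 = 3·4 + 0 ⇒ divisible ✓.
Greedy packing gives 4 candidate class(es). Each should be a full parallel class (size 3, covers all 9 points).
  Class 1 (3 blocks): {0,1,3}; {2,5,8}; {4,6,7}. Points covered: [0, 1, 2, 3, 4, 5, 6, 7, 8].
  Class 2 (3 blocks): {0,2,4}; {3,7,8}; {1,5,6}. Points covered: [0, 1, 2, 3, 4, 5, 6, 7, 8].
  Class 3 (3 blocks): {3,4,5}; {0,6,8}; {1,2,7}. Points covered: [0, 1, 2, 3, 4, 5, 6, 7, 8].
  Class 4 (3 blocks): {2,3,6}; {0,5,7}; {1,4,8}. Points covered: [0, 1, 2, 3, 4, 5, 6, 7, 8].
All classes full (size 3)? YES. All classes cover every point? YES.
Resolvable? YES.

YES


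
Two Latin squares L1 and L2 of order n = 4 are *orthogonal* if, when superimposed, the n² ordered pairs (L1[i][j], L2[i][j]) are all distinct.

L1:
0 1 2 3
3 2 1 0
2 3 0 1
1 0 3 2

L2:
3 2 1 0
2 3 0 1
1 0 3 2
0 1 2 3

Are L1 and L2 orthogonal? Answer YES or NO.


Form the n² = 16 superimposed pairs (L1[i][j], L2[i][j]), row by row (rows and columns indexed from 0):
row 0: (0,3) (1,2) (2,1) (3,0)
row 1: (3,2) (2,3) (1,0) (0,1)
row 2: (2,1) (3,0) (0,3) (1,2)
row 3: (1,0) (0,1) (3,2) (2,3)
Orthogonality requires all 16 pairs distinct.
But the pair (2,1) repeats: cell (0,2) has L1 = 2, L2 = 1, and cell (2,0) has L1 = 2, L2 = 1.
A repeated pair means some other pair never occurs (only 8 distinct pairs out of 16), so the squares are not orthogonal.
Conclusion: NO.

NO


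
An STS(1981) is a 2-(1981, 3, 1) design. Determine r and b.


An STS(v) is a 2-(v, 3, 1) BIBD: block size k = 3, λ = 1.
Replication: r(k − 1) = λ(v − 1) ⇒ r·2 = 1981 − 1 = 1980 ⇒ r = 990.
Block count: bk = vr ⇒ b·3 = 1981·990 = 1961190 ⇒ b = 653730.
(Check via b = v(v − 1)/6 = 1981·1980/6 = 3922380/6 = 653730.)

r = 990, b = 653730.


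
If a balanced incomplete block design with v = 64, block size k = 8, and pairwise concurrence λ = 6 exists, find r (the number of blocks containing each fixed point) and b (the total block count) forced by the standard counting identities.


Any 2-(v, k, λ) BIBD satisfies two necessary conditions:
  (i)  Each point sits in r blocks, and counting incidences through any fixed point gives r(k − 1) = λ(v − 1), so r = λ(v − 1)/(k − 1).
  (ii) Total incidences bk = vr, so b = vr/k.
Step 1: r = λ(v − 1)/(k − 1) = 6·(64 − 1)/(8 − 1) = 6·63/7 = 378/7 = 54.
Step 2: b = vr/k = 64·54/8 = 3456/8 = 432.
Check integrality: r = 54 ∈ Z ✓, b = 432 ∈ Z ✓.
(These identities are necessary conditions: they determine r and b for any design with these parameters, but do not by themselves prove that one exists.)

r = 54, b = 432.


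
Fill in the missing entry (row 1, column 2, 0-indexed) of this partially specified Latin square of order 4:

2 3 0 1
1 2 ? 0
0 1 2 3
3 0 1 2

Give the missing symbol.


Row 1 contains symbols [0, 1, 2] — missing [3].
Column 2 contains symbols [0, 1, 2] — missing [3].
The missing symbol must appear in both missing sets; intersection = [3].
Therefore the hidden value is 3.

Missing value = 3.


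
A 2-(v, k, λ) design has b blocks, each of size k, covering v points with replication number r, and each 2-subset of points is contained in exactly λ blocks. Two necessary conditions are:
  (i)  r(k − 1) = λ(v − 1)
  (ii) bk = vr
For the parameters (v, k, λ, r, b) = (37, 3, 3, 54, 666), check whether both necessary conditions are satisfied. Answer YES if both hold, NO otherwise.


Condition (i): r(k − 1) = 54·2 = 108; λ(v − 1) = 3·36 = 108. Match? YES.
Condition (ii): bk = 666·3 = 1998; vr = 37·54 = 1998. Match? YES.
Both conditions hold? YES.

YES


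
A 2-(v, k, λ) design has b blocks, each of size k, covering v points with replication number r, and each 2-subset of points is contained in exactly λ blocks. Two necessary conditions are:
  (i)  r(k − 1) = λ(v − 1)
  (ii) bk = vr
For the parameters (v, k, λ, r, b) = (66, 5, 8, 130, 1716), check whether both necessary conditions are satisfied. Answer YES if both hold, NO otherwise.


Condition (i): r(k − 1) = 130·4 = 520; λ(v − 1) = 8·65 = 520. Match? YES.
Condition (ii): bk = 1716·5 = 8580; vr = 66·130 = 8580. Match? YES.
Both conditions hold? YES.

YES


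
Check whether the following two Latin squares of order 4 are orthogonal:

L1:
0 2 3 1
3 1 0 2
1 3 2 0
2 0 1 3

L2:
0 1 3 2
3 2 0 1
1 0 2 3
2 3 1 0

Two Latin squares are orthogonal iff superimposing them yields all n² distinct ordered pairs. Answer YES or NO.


Form the n² = 16 superimposed pairs (L1[i][j], L2[i][j]), row by row (rows and columns indexed from 0):
row 0: (0,0) (2,1) (3,3) (1,2)
row 1: (3,3) (1,2) (0,0) (2,1)
row 2: (1,1) (3,0) (2,2) (0,3)
row 3: (2,2) (0,3) (1,1) (3,0)
Orthogonality requires all 16 pairs distinct.
But the pair (3,3) repeats: cell (0,2) has L1 = 3, L2 = 3, and cell (1,0) has L1 = 3, L2 = 3.
A repeated pair means some other pair never occurs (only 8 distinct pairs out of 16), so the squares are not orthogonal.
Conclusion: NO.

NO


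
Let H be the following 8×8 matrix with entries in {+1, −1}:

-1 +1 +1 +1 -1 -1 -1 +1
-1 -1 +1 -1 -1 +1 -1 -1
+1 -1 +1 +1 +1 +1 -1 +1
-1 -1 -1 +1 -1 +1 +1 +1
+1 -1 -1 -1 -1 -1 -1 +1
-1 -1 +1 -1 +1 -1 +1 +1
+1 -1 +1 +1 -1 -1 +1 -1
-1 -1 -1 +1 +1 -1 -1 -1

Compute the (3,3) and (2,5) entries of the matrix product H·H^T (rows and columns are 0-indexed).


Row 2 of H: [1, -1, 1, 1, 1, 1, -1, 1].
Row 3 of H: [-1, -1, -1, 1, -1, 1, 1, 1].
Row 5 of H: [-1, -1, 1, -1, 1, -1, 1, 1].
(H·H^T)[3][3] = Σ_j H[3][j]·H[3][j] = (-1)² + (-1)² + (-1)² + (1)² + (-1)² + (1)² + (1)² + (1)² = 1 + 1 + 1 + 1 + 1 + 1 + 1 + 1 = 8.
(H·H^T)[2][5] = Σ_j H[2][j]·H[5][j] = (1)·(-1) + (-1)·(-1) + (1)·(1) + (1)·(-1) + (1)·(1) + (1)·(-1) + (-1)·(1) + (1)·(1) = -1 + 1 + 1 + -1 + 1 + -1 + -1 + 1 = 0.
So rows 2 and 5 are orthogonal; the diagonal entry equals n = 8.

(3,3) entry = 8; (2,5) entry = 0.


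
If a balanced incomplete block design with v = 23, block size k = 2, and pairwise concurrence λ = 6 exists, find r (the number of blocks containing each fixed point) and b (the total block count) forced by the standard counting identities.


Any 2-(v, k, λ) BIBD satisfies two necessary conditions:
  (i)  Each point sits in r blocks, and counting incidences through any fixed point gives r(k − 1) = λ(v − 1), so r = λ(v − 1)/(k − 1).
  (ii) Total incidences bk = vr, so b = vr/k.
Step 1: r = λ(v − 1)/(k − 1) = 6·(23 − 1)/(2 − 1) = 6·22/1 = 132/1 = 132.
Step 2: b = vr/k = 23·132/2 = 3036/2 = 1518.
Check integrality: r = 132 ∈ Z ✓, b = 1518 ∈ Z ✓.
(These identities are necessary conditions: they determine r and b for any design with these parameters, but do not by themselves prove that one exists.)

r = 132, b = 1518.


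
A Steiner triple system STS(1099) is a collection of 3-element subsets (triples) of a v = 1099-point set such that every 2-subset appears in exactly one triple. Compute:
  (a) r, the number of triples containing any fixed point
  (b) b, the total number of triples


An STS(v) is a 2-(v, 3, 1) BIBD: block size k = 3, λ = 1.
Replication: r(k − 1) = λ(v − 1) ⇒ r·2 = 1099 − 1 = 1098 ⇒ r = 549.
Block count: b = v(v − 1)/6 = 1099·1098/6 = 1206702/6 = 201117.
(Check via bk = vr: 201117·3 = 603351 = 1099·549 = 603351 ✓.)

r = 549, b = 201117.


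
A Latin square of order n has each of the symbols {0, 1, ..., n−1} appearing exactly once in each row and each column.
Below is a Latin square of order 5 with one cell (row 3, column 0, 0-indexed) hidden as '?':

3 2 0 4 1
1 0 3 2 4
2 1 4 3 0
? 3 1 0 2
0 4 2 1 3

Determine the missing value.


Row 3 contains symbols [0, 1, 2, 3] — missing [4].
Column 0 contains symbols [0, 1, 2, 3] — missing [4].
The missing symbol must appear in both missing sets; intersection = [4].
Therefore the hidden value is 4.

Missing value = 4.


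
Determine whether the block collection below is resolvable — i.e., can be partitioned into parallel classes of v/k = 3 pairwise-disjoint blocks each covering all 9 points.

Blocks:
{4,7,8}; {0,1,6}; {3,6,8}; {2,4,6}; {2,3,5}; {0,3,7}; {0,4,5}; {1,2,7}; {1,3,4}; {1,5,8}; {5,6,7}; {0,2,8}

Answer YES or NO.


v = 9, block size k = 3, number of blocks = 12.
For resolvability, blocks must partition into parallel classes of size v/k = 3.
Total blocks must therefore be a multiple of 3: 12 = 3·4 + 0 ⇒ divisible ✓.
Greedy packing gives 4 candidate class(es). Each should be a full parallel class (size 3, covers all 9 points).
  Class 1 (3 blocks): {4,7,8}; {0,1,6}; {2,3,5}. Points covered: [0, 1, 2, 3, 4, 5, 6, 7, 8].
  Class 2 (3 blocks): {3,6,8}; {0,4,5}; {1,2,7}. Points covered: [0, 1, 2, 3, 4, 5, 6, 7, 8].
  Class 3 (3 blocks): {2,4,6}; {0,3,7}; {1,5,8}. Points covered: [0, 1, 2, 3, 4, 5, 6, 7, 8].
  Class 4 (3 blocks): {1,3,4}; {5,6,7}; {0,2,8}. Points covered: [0, 1, 2, 3, 4, 5, 6, 7, 8].
All classes full (size 3)? YES. All classes cover every point? YES.
Resolvable? YES.

YES


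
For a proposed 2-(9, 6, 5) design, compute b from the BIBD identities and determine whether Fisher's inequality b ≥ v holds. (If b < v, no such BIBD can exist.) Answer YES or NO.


r = λ(v − 1)/(k − 1) = 5·8/5 = 8.
b = vr/k = 9·8/6 = 12.
Fisher's inequality: b ≥ v ⇔ 12 ≥ 9? YES.

YES


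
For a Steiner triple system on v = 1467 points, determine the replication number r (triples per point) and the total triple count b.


An STS(v) is a 2-(v, 3, 1) BIBD: block size k = 3, λ = 1.
Replication: r(k − 1) = λ(v − 1) ⇒ r·2 = 1467 − 1 = 1466 ⇒ r = 733.
Block count: bk = vr ⇒ b·3 = 1467·733 = 1075311 ⇒ b = 358437.

r = 733, b = 358437.


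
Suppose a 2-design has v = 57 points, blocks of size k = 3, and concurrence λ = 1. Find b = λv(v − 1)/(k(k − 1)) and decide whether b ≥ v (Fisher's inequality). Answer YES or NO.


b = λv(v − 1)/(k(k − 1)) = 1·57·56/(3·2) = 3192/6 = 532.
Compare with v = 57: b ≥ v, so Fisher's inequality holds.

YES


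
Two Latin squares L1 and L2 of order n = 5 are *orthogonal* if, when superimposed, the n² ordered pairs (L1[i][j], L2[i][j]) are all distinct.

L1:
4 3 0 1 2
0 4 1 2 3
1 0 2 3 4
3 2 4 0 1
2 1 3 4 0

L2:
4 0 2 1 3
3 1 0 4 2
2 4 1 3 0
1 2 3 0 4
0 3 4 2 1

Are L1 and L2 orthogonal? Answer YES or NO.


Form the n² = 25 superimposed pairs (L1[i][j], L2[i][j]), row by row (rows and columns indexed from 0):
row 0: (4,4) (3,0) (0,2) (1,1) (2,3)
row 1: (0,3) (4,1) (1,0) (2,4) (3,2)
row 2: (1,2) (0,4) (2,1) (3,3) (4,0)
row 3: (3,1) (2,2) (4,3) (0,0) (1,4)
row 4: (2,0) (1,3) (3,4) (4,2) (0,1)
Orthogonality requires all 25 pairs distinct.
Check by first coordinate: for each symbol s of L1, list the L2 entries in the n cells where L1 = s; they must all differ.
  L1 = 0: L2 entries (in reading order) 2, 3, 4, 0, 1 — all 5 distinct ✓
  L1 = 1: L2 entries (in reading order) 1, 0, 2, 4, 3 — all 5 distinct ✓
  L1 = 2: L2 entries (in reading order) 3, 4, 1, 2, 0 — all 5 distinct ✓
  L1 = 3: L2 entries (in reading order) 0, 2, 3, 1, 4 — all 5 distinct ✓
  L1 = 4: L2 entries (in reading order) 4, 1, 0, 3, 2 — all 5 distinct ✓
Every symbol of L1 meets every symbol of L2 exactly once, so all 25 pairs are distinct (25 of 25).
Conclusion: YES.

YES


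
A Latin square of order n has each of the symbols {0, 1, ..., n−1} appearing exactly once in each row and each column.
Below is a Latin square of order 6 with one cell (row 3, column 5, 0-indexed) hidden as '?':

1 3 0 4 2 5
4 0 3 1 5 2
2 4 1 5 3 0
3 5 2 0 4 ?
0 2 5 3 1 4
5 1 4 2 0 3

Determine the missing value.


Row 3 contains symbols [0, 2, 3, 4, 5] — missing [1].
Column 5 contains symbols [0, 2, 3, 4, 5] — missing [1].
The missing symbol must appear in both missing sets; intersection = [1].
Therefore the hidden value is 1.

Missing value = 1.


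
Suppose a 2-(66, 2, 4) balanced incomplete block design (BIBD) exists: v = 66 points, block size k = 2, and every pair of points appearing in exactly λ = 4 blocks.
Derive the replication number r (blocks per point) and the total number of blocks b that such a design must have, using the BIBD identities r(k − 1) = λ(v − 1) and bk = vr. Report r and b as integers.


Any 2-(v, k, λ) BIBD satisfies two necessary conditions:
  (i)  Each point sits in r blocks, and counting incidences through any fixed point gives r(k − 1) = λ(v − 1), so r = λ(v − 1)/(k − 1).
  (ii) Total incidences bk = vr, so b = vr/k.
Step 1: r = λ(v − 1)/(k − 1) = 4·(66 − 1)/(2 − 1) = 4·65/1 = 260/1 = 260.
Step 2: b = vr/k = 66·260/2 = 17160/2 = 8580.
Check integrality: r = 260 ∈ Z ✓, b = 8580 ∈ Z ✓.
(These identities are necessary conditions: they determine r and b for any design with these parameters, but do not by themselves prove that one exists.)

r = 260, b = 8580.


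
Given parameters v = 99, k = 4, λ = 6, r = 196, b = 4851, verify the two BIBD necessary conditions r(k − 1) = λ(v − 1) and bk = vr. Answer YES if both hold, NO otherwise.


Condition (i): r(k − 1) = 196·3 = 588; λ(v − 1) = 6·98 = 588. Match? YES.
Condition (ii): bk = 4851·4 = 19404; vr = 99·196 = 19404. Match? YES.
Both conditions hold? YES.

YES


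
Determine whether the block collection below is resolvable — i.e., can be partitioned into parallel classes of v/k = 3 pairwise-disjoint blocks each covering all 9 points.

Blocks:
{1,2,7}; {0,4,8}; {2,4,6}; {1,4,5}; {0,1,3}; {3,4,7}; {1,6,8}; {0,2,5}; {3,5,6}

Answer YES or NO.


v = 9, block size k = 3, number of blocks = 9.
For resolvability, blocks must partition into parallel classes of size v/k = 3.
Total blocks must therefore be a multiple of 3: 9 = 3·3 + 0 ⇒ divisible ✓.
Consider block {2,4,6}. The only other block(s) in the collection disjoint from it are {0,1,3} — just 1 block(s). Any parallel class containing {2,4,6} would need 2 other blocks each disjoint from it, so no parallel class of size 3 can contain {2,4,6}.
Since every block must belong to some parallel class in a resolution, the collection cannot be partitioned into parallel classes.
Resolvable? NO.

NO


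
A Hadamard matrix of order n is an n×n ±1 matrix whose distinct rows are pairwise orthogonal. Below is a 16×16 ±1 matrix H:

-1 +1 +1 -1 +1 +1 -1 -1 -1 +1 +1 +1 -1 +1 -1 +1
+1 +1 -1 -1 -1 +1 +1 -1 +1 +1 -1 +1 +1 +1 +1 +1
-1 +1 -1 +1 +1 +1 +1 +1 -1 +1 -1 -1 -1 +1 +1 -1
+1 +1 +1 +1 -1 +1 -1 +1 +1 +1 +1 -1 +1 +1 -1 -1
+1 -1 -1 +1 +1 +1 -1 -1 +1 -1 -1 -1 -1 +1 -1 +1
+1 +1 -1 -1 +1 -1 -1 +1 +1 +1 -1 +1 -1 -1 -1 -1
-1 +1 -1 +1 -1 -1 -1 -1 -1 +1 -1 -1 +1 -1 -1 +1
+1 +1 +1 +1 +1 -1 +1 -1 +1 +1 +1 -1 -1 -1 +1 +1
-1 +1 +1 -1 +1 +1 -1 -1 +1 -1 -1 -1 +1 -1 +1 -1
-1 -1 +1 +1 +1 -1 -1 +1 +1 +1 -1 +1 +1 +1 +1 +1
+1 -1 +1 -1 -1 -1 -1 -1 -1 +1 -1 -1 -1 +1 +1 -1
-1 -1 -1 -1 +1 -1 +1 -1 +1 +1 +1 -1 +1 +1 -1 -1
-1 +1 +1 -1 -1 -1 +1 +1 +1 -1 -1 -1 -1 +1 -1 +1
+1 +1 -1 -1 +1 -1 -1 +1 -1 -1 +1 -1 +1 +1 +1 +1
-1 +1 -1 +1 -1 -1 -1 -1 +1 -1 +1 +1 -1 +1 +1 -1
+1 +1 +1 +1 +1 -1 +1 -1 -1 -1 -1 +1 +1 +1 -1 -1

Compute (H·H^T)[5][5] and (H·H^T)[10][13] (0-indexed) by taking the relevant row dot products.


Row 5 of H: [1, 1, -1, -1, 1, -1, -1, 1, 1, 1, -1, 1, -1, -1, -1, -1].
Row 10 of H: [1, -1, 1, -1, -1, -1, -1, -1, -1, 1, -1, -1, -1, 1, 1, -1].
Row 13 of H: [1, 1, -1, -1, 1, -1, -1, 1, -1, -1, 1, -1, 1, 1, 1, 1].
(H·H^T)[5][5] = Σ_j H[5][j]·H[5][j] = (1)² + (1)² + (-1)² + (-1)² + (1)² + (-1)² + (-1)² + (1)² + (1)² + (1)² + (-1)² + (1)² + (-1)² + (-1)² + (-1)² + (-1)² = 1 + 1 + 1 + 1 + 1 + 1 + 1 + 1 + 1 + 1 + 1 + 1 + 1 + 1 + 1 + 1 = 16.
(H·H^T)[10][13] = Σ_j H[10][j]·H[13][j] = (1)·(1) + (-1)·(1) + (1)·(-1) + (-1)·(-1) + (-1)·(1) + (-1)·(-1) + (-1)·(-1) + (-1)·(1) + (-1)·(-1) + (1)·(-1) + (-1)·(1) + (-1)·(-1) + (-1)·(1) + (1)·(1) + (1)·(1) + (-1)·(1) = 1 + -1 + -1 + 1 + -1 + 1 + 1 + -1 + 1 + -1 + -1 + 1 + -1 + 1 + 1 + -1 = 0.
So rows 10 and 13 are orthogonal; the diagonal entry equals n = 16.

(5,5) entry = 16; (10,13) entry = 0.


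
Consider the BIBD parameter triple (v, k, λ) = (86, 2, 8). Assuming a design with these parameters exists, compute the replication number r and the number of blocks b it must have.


Any 2-(v, k, λ) BIBD satisfies two necessary conditions:
  (i)  Each point sits in r blocks, and counting incidences through any fixed point gives r(k − 1) = λ(v − 1), so r = λ(v − 1)/(k − 1).
  (ii) Total incidences bk = vr, so b = vr/k.
Step 1: r = λ(v − 1)/(k − 1) = 8·(86 − 1)/(2 − 1) = 8·85/1 = 680/1 = 680.
Step 2: b = vr/k = 86·680/2 = 58480/2 = 29240.
Check integrality: r = 680 ∈ Z ✓, b = 29240 ∈ Z ✓.
(These identities are necessary conditions: they determine r and b for any design with these parameters, but do not by themselves prove that one exists.)

r = 680, b = 29240.


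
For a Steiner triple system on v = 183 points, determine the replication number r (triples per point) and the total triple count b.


An STS(v) is a 2-(v, 3, 1) BIBD: block size k = 3, λ = 1.
Replication: r(k − 1) = λ(v − 1) ⇒ r·2 = 183 − 1 = 182 ⇒ r = 91.
Block count: b = v(v − 1)/6 = 183·182/6 = 33306/6 = 5551.
(Check via bk = vr: 5551·3 = 16653 = 183·91 = 16653 ✓.)

r = 91, b = 5551.


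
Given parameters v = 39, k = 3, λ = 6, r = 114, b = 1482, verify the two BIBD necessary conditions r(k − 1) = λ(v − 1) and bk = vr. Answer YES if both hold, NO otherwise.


Condition (i): r(k − 1) = 114·2 = 228; λ(v − 1) = 6·38 = 228. Match? YES.
Condition (ii): bk = 1482·3 = 4446; vr = 39·114 = 4446. Match? YES.
Both conditions hold? YES.

YES


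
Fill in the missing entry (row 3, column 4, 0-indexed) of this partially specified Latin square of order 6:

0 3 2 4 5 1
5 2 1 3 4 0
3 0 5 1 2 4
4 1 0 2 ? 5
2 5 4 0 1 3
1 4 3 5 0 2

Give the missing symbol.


Row 3 contains symbols [0, 1, 2, 4, 5] — missing [3].
Column 4 contains symbols [0, 1, 2, 4, 5] — missing [3].
The missing symbol must appear in both missing sets; intersection = [3].
Therefore the hidden value is 3.

Missing value = 3.


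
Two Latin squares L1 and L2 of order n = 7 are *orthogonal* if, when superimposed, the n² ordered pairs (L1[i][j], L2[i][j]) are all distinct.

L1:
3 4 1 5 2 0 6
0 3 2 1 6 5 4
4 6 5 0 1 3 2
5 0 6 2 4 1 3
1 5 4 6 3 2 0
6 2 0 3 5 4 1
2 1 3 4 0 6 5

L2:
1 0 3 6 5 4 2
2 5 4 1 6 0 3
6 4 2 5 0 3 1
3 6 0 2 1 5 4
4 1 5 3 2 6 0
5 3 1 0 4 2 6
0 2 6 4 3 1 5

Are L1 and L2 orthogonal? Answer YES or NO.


Form the n² = 49 superimposed pairs (L1[i][j], L2[i][j]), row by row (rows and columns indexed from 0):
row 0: (3,1) (4,0) (1,3) (5,6) (2,5) (0,4) (6,2)
row 1: (0,2) (3,5) (2,4) (1,1) (6,6) (5,0) (4,3)
row 2: (4,6) (6,4) (5,2) (0,5) (1,0) (3,3) (2,1)
row 3: (5,3) (0,6) (6,0) (2,2) (4,1) (1,5) (3,4)
row 4: (1,4) (5,1) (4,5) (6,3) (3,2) (2,6) (0,0)
row 5: (6,5) (2,3) (0,1) (3,0) (5,4) (4,2) (1,6)
row 6: (2,0) (1,2) (3,6) (4,4) (0,3) (6,1) (5,5)
Orthogonality requires all 49 pairs distinct.
Check by first coordinate: for each symbol s of L1, list the L2 entries in the n cells where L1 = s; they must all differ.
  L1 = 0: L2 entries (in reading order) 4, 2, 5, 6, 0, 1, 3 — all 7 distinct ✓
  L1 = 1: L2 entries (in reading order) 3, 1, 0, 5, 4, 6, 2 — all 7 distinct ✓
  L1 = 2: L2 entries (in reading order) 5, 4, 1, 2, 6, 3, 0 — all 7 distinct ✓
  L1 = 3: L2 entries (in reading order) 1, 5, 3, 4, 2, 0, 6 — all 7 distinct ✓
  L1 = 4: L2 entries (in reading order) 0, 3, 6, 1, 5, 2, 4 — all 7 distinct ✓
  L1 = 5: L2 entries (in reading order) 6, 0, 2, 3, 1, 4, 5 — all 7 distinct ✓
  L1 = 6: L2 entries (in reading order) 2, 6, 4, 0, 3, 5, 1 — all 7 distinct ✓
Every symbol of L1 meets every symbol of L2 exactly once, so all 49 pairs are distinct (49 of 49).
Conclusion: YES.

YES


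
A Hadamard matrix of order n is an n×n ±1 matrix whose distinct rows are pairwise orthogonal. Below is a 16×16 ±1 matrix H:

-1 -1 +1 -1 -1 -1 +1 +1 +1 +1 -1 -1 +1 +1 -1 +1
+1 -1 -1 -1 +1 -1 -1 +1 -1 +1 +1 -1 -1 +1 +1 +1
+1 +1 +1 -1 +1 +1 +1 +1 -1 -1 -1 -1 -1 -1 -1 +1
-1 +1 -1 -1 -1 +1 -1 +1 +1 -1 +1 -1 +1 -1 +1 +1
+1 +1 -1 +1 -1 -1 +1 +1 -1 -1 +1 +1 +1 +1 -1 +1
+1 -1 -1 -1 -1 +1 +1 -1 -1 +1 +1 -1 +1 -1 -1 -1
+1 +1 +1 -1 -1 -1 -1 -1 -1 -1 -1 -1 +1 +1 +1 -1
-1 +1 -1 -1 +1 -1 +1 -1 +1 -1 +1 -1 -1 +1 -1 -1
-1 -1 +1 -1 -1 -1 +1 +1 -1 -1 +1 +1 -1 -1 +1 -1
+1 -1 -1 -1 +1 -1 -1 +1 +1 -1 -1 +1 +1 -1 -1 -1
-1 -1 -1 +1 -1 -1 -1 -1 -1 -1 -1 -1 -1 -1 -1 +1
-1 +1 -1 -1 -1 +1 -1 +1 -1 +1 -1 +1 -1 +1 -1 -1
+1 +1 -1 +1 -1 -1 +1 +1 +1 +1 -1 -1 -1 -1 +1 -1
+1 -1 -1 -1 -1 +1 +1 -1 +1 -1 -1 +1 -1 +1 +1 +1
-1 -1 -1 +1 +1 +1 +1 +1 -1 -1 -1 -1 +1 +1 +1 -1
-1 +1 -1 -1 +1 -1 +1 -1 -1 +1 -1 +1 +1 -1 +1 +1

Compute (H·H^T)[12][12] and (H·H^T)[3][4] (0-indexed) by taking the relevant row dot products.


Row 3 of H: [-1, 1, -1, -1, -1, 1, -1, 1, 1, -1, 1, -1, 1, -1, 1, 1].
Row 4 of H: [1, 1, -1, 1, -1, -1, 1, 1, -1, -1, 1, 1, 1, 1, -1, 1].
Row 12 of H: [1, 1, -1, 1, -1, -1, 1, 1, 1, 1, -1, -1, -1, -1, 1, -1].
(H·H^T)[12][12] = Σ_j H[12][j]·H[12][j] = (1)² + (1)² + (-1)² + (1)² + (-1)² + (-1)² + (1)² + (1)² + (1)² + (1)² + (-1)² + (-1)² + (-1)² + (-1)² + (1)² + (-1)² = 1 + 1 + 1 + 1 + 1 + 1 + 1 + 1 + 1 + 1 + 1 + 1 + 1 + 1 + 1 + 1 = 16.
(H·H^T)[3][4] = Σ_j H[3][j]·H[4][j] = (-1)·(1) + (1)·(1) + (-1)·(-1) + (-1)·(1) + (-1)·(-1) + (1)·(-1) + (-1)·(1) + (1)·(1) + (1)·(-1) + (-1)·(-1) + (1)·(1) + (-1)·(1) + (1)·(1) + (-1)·(1) + (1)·(-1) + (1)·(1) = -1 + 1 + 1 + -1 + 1 + -1 + -1 + 1 + -1 + 1 + 1 + -1 + 1 + -1 + -1 + 1 = 0.
So rows 3 and 4 are orthogonal; the diagonal entry equals n = 16.

(12,12) entry = 16; (3,4) entry = 0.


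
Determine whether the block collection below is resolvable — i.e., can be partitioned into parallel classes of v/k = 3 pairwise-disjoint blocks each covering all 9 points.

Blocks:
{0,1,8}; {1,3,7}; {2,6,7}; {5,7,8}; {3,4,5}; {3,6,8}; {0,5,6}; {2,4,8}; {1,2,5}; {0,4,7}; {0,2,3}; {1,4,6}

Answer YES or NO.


v = 9, block size k = 3, number of blocks = 12.
For resolvability, blocks must partition into parallel classes of size v/k = 3.
Total blocks must therefore be a multiple of 3: 12 = 3·4 + 0 ⇒ divisible ✓.
Greedy packing gives 4 candidate class(es). Each should be a full parallel class (size 3, covers all 9 points).
  Class 1 (3 blocks): {0,1,8}; {2,6,7}; {3,4,5}. Points covered: [0, 1, 2, 3, 4, 5, 6, 7, 8].
  Class 2 (3 blocks): {1,3,7}; {0,5,6}; {2,4,8}. Points covered: [0, 1, 2, 3, 4, 5, 6, 7, 8].
  Class 3 (3 blocks): {5,7,8}; {0,2,3}; {1,4,6}. Points covered: [0, 1, 2, 3, 4, 5, 6, 7, 8].
  Class 4 (3 blocks): {3,6,8}; {1,2,5}; {0,4,7}. Points covered: [0, 1, 2, 3, 4, 5, 6, 7, 8].
All classes full (size 3)? YES. All classes cover every point? YES.
Resolvable? YES.

YES


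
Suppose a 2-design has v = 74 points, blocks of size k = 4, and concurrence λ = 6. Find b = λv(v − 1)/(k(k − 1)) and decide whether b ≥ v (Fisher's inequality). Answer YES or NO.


b = λv(v − 1)/(k(k − 1)) = 6·74·73/(4·3) = 32412/12 = 2701.
Compare with v = 74: b ≥ v, so Fisher's inequality holds.

YES


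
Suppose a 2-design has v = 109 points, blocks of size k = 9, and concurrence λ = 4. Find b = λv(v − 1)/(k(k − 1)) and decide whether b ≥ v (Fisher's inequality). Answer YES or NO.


b = λv(v − 1)/(k(k − 1)) = 4·109·108/(9·8) = 47088/72 = 654.
Compare with v = 109: b ≥ v, so Fisher's inequality holds.

YES


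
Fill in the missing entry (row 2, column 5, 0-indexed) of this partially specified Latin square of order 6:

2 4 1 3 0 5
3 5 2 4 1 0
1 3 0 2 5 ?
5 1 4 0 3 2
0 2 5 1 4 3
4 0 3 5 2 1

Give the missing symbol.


Row 2 contains symbols [0, 1, 2, 3, 5] — missing [4].
Column 5 contains symbols [0, 1, 2, 3, 5] — missing [4].
The missing symbol must appear in both missing sets; intersection = [4].
Therefore the hidden value is 4.

Missing value = 4.


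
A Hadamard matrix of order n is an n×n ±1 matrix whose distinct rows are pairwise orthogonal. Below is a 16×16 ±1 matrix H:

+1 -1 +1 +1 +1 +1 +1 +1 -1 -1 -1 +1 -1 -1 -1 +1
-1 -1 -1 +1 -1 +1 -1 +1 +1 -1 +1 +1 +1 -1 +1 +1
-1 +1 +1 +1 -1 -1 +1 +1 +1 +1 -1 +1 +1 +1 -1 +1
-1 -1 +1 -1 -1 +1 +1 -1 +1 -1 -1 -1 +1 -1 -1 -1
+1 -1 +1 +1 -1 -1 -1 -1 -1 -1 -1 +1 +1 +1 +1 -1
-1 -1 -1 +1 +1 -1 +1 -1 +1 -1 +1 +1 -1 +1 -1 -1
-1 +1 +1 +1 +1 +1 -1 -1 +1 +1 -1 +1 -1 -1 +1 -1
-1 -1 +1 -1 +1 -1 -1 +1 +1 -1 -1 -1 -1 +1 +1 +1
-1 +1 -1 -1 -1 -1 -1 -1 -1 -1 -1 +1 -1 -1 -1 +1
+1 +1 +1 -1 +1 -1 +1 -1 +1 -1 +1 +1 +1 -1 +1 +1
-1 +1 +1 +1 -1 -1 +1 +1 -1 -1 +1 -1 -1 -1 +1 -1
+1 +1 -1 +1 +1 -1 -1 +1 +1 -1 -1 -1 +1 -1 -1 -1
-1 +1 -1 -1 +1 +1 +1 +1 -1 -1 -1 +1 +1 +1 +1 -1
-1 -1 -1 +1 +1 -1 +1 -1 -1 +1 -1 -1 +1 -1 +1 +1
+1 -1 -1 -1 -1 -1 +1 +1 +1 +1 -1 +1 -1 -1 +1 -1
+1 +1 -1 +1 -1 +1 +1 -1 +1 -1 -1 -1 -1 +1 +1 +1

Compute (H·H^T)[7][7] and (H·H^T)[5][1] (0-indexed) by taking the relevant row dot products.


Row 1 of H: [-1, -1, -1, 1, -1, 1, -1, 1, 1, -1, 1, 1, 1, -1, 1, 1].
Row 5 of H: [-1, -1, -1, 1, 1, -1, 1, -1, 1, -1, 1, 1, -1, 1, -1, -1].
Row 7 of H: [-1, -1, 1, -1, 1, -1, -1, 1, 1, -1, -1, -1, -1, 1, 1, 1].
(H·H^T)[7][7] = Σ_j H[7][j]·H[7][j] = (-1)² + (-1)² + (1)² + (-1)² + (1)² + (-1)² + (-1)² + (1)² + (1)² + (-1)² + (-1)² + (-1)² + (-1)² + (1)² + (1)² + (1)² = 1 + 1 + 1 + 1 + 1 + 1 + 1 + 1 + 1 + 1 + 1 + 1 + 1 + 1 + 1 + 1 = 16.
(H·H^T)[5][1] = Σ_j H[5][j]·H[1][j] = (-1)·(-1) + (-1)·(-1) + (-1)·(-1) + (1)·(1) + (1)·(-1) + (-1)·(1) + (1)·(-1) + (-1)·(1) + (1)·(1) + (-1)·(-1) + (1)·(1) + (1)·(1) + (-1)·(1) + (1)·(-1) + (-1)·(1) + (-1)·(1) = 1 + 1 + 1 + 1 + -1 + -1 + -1 + -1 + 1 + 1 + 1 + 1 + -1 + -1 + -1 + -1 = 0.
So rows 5 and 1 are orthogonal; the diagonal entry equals n = 16.

(7,7) entry = 16; (5,1) entry = 0.


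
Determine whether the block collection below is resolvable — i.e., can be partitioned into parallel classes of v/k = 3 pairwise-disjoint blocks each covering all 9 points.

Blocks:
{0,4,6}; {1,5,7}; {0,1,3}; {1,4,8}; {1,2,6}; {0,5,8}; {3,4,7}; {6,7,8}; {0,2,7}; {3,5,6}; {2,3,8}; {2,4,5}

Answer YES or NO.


v = 9, block size k = 3, number of blocks = 12.
For resolvability, blocks must partition into parallel classes of size v/k = 3.
Total blocks must therefore be a multiple of 3: 12 = 3·4 + 0 ⇒ divisible ✓.
Greedy packing gives 4 candidate class(es). Each should be a full parallel class (size 3, covers all 9 points).
  Class 1 (3 blocks): {0,4,6}; {1,5,7}; {2,3,8}. Points covered: [0, 1, 2, 3, 4, 5, 6, 7, 8].
  Class 2 (3 blocks): {0,1,3}; {6,7,8}; {2,4,5}. Points covered: [0, 1, 2, 3, 4, 5, 6, 7, 8].
  Class 3 (3 blocks): {1,4,8}; {0,2,7}; {3,5,6}. Points covered: [0, 1, 2, 3, 4, 5, 6, 7, 8].
  Class 4 (3 blocks): {1,2,6}; {0,5,8}; {3,4,7}. Points covered: [0, 1, 2, 3, 4, 5, 6, 7, 8].
All classes full (size 3)? YES. All classes cover every point? YES.
Resolvable? YES.

YES


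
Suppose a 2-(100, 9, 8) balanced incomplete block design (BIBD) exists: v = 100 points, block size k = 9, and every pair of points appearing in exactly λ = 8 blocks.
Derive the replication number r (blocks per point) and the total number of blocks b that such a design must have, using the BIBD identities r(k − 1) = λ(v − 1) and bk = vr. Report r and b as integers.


Any 2-(v, k, λ) BIBD satisfies two necessary conditions:
  (i)  Each point sits in r blocks, and counting incidences through any fixed point gives r(k − 1) = λ(v − 1), so r = λ(v − 1)/(k − 1).
  (ii) Total incidences bk = vr, so b = vr/k.
Step 1: r = λ(v − 1)/(k − 1) = 8·(100 − 1)/(9 − 1) = 8·99/8 = 792/8 = 99.
Step 2: b = vr/k = 100·99/9 = 9900/9 = 1100.
Check integrality: r = 99 ∈ Z ✓, b = 1100 ∈ Z ✓.
(These identities are necessary conditions: they determine r and b for any design with these parameters, but do not by themselves prove that one exists.)

r = 99, b = 1100.


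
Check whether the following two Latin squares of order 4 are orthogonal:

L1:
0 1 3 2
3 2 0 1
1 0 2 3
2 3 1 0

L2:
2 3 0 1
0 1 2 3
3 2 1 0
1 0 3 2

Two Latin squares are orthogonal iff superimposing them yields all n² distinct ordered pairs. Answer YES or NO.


Form the n² = 16 superimposed pairs (L1[i][j], L2[i][j]), row by row (rows and columns indexed from 0):
row 0: (0,2) (1,3) (3,0) (2,1)
row 1: (3,0) (2,1) (0,2) (1,3)
row 2: (1,3) (0,2) (2,1) (3,0)
row 3: (2,1) (3,0) (1,3) (0,2)
Orthogonality requires all 16 pairs distinct.
But the pair (3,0) repeats: cell (0,2) has L1 = 3, L2 = 0, and cell (1,0) has L1 = 3, L2 = 0.
A repeated pair means some other pair never occurs (only 4 distinct pairs out of 16), so the squares are not orthogonal.
Conclusion: NO.

NO


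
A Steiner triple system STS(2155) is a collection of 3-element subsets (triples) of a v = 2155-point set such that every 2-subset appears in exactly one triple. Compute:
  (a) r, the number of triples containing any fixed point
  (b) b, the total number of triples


An STS(v) is a 2-(v, 3, 1) BIBD: block size k = 3, λ = 1.
Replication: r(k − 1) = λ(v − 1) ⇒ r·2 = 2155 − 1 = 2154 ⇒ r = 1077.
Block count: bk = vr ⇒ b·3 = 2155·1077 = 2320935 ⇒ b = 773645.
(Check via b = v(v − 1)/6 = 2155·2154/6 = 4641870/6 = 773645.)

r = 1077, b = 773645.


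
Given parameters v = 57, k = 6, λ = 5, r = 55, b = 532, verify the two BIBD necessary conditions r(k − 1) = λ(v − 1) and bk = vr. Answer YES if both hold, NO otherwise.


Condition (i): r(k − 1) = 55·5 = 275; λ(v − 1) = 5·56 = 280. Match? NO.
Condition (ii): bk = 532·6 = 3192; vr = 57·55 = 3135. Match? NO.
Both conditions hold? NO.

NO


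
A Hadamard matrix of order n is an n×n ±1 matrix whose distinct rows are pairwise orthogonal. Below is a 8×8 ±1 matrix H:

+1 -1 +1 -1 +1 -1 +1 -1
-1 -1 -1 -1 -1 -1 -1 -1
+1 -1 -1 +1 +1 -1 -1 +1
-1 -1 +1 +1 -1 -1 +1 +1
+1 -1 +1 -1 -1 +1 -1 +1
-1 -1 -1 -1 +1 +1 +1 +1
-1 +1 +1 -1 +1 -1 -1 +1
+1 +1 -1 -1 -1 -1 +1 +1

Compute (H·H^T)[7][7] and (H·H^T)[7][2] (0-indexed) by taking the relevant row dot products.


Row 2 of H: [1, -1, -1, 1, 1, -1, -1, 1].
Row 7 of H: [1, 1, -1, -1, -1, -1, 1, 1].
(H·H^T)[7][7] = Σ_j H[7][j]·H[7][j] = (1)² + (1)² + (-1)² + (-1)² + (-1)² + (-1)² + (1)² + (1)² = 1 + 1 + 1 + 1 + 1 + 1 + 1 + 1 = 8.
(H·H^T)[7][2] = Σ_j H[7][j]·H[2][j] = (1)·(1) + (1)·(-1) + (-1)·(-1) + (-1)·(1) + (-1)·(1) + (-1)·(-1) + (1)·(-1) + (1)·(1) = 1 + -1 + 1 + -1 + -1 + 1 + -1 + 1 = 0.
So rows 7 and 2 are orthogonal; the diagonal entry equals n = 8.

(7,7) entry = 8; (7,2) entry = 0.


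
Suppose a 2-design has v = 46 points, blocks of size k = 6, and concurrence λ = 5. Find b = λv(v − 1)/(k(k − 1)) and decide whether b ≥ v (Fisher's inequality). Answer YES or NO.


r = λ(v − 1)/(k − 1) = 5·45/5 = 45.
b = vr/k = 46·45/6 = 345.
Fisher's inequality: b ≥ v ⇔ 345 ≥ 46? YES.

YES


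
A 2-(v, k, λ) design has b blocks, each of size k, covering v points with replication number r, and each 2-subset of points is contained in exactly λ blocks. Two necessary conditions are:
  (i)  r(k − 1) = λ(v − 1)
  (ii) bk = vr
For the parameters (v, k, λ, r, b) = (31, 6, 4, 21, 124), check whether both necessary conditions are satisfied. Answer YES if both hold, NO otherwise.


Condition (i): r(k − 1) = 21·5 = 105; λ(v − 1) = 4·30 = 120. Match? NO.
Condition (ii): bk = 124·6 = 744; vr = 31·21 = 651. Match? NO.
Both conditions hold? NO.

NO


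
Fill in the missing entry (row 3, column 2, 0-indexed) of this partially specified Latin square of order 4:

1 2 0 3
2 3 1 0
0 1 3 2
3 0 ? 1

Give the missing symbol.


Row 3 contains symbols [0, 1, 3] — missing [2].
Column 2 contains symbols [0, 1, 3] — missing [2].
The missing symbol must appear in both missing sets; intersection = [2].
Therefore the hidden value is 2.

Missing value = 2.


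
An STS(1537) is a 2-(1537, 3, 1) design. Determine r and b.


An STS(v) is a 2-(v, 3, 1) BIBD: block size k = 3, λ = 1.
Replication: r(k − 1) = λ(v − 1) ⇒ r·2 = 1537 − 1 = 1536 ⇒ r = 768.
Block count: b = v(v − 1)/6 = 1537·1536/6 = 2360832/6 = 393472.
(Check via bk = vr: 393472·3 = 1180416 = 1537·768 = 1180416 ✓.)

r = 768, b = 393472.


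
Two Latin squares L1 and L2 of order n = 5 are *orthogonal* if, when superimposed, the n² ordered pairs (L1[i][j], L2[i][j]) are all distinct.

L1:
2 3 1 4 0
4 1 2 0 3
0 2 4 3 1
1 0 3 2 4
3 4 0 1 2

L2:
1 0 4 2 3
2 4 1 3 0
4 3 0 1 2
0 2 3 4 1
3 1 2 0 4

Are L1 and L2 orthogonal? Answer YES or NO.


Form the n² = 25 superimposed pairs (L1[i][j], L2[i][j]), row by row (rows and columns indexed from 0):
row 0: (2,1) (3,0) (1,4) (4,2) (0,3)
row 1: (4,2) (1,4) (2,1) (0,3) (3,0)
row 2: (0,4) (2,3) (4,0) (3,1) (1,2)
row 3: (1,0) (0,2) (3,3) (2,4) (4,1)
row 4: (3,3) (4,1) (0,2) (1,0) (2,4)
Orthogonality requires all 25 pairs distinct.
But the pair (4,2) repeats: cell (0,3) has L1 = 4, L2 = 2, and cell (1,0) has L1 = 4, L2 = 2.
A repeated pair means some other pair never occurs (only 15 distinct pairs out of 25), so the squares are not orthogonal.
Conclusion: NO.

NO


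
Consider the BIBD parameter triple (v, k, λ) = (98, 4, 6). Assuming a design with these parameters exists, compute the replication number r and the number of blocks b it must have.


Any 2-(v, k, λ) BIBD satisfies two necessary conditions:
  (i)  Each point sits in r blocks, and counting incidences through any fixed point gives r(k − 1) = λ(v − 1), so r = λ(v − 1)/(k − 1).
  (ii) Total incidences bk = vr, so b = vr/k.
Step 1: r = λ(v − 1)/(k − 1) = 6·(98 − 1)/(4 − 1) = 6·97/3 = 582/3 = 194.
Step 2: b = vr/k = 98·194/4 = 19012/4 = 4753.
Check integrality: r = 194 ∈ Z ✓, b = 4753 ∈ Z ✓.
(These identities are necessary conditions: they determine r and b for any design with these parameters, but do not by themselves prove that one exists.)

r = 194, b = 4753.


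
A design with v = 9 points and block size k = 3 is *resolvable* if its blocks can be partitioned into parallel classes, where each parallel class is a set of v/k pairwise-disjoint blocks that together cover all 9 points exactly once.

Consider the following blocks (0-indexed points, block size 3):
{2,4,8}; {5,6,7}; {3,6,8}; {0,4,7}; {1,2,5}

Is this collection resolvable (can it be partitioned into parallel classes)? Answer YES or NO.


v = 9, block size k = 3, number of blocks = 5.
For resolvability, blocks must partition into parallel classes of size v/k = 3.
Total blocks must therefore be a multiple of 3: 5 = 3·1 + 2 ⇒ not divisible ✗.
Resolvable? NO.

NO


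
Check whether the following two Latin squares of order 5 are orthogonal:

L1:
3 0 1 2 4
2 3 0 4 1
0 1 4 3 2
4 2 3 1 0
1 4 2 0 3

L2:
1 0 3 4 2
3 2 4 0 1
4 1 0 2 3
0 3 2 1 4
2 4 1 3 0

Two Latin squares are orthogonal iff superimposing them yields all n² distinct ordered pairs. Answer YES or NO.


Form the n² = 25 superimposed pairs (L1[i][j], L2[i][j]), row by row (rows and columns indexed from 0):
row 0: (3,1) (0,0) (1,3) (2,4) (4,2)
row 1: (2,3) (3,2) (0,4) (4,0) (1,1)
row 2: (0,4) (1,1) (4,0) (3,2) (2,3)
row 3: (4,0) (2,3) (3,2) (1,1) (0,4)
row 4: (1,2) (4,4) (2,1) (0,3) (3,0)
Orthogonality requires all 25 pairs distinct.
But the pair (0,4) repeats: cell (1,2) has L1 = 0, L2 = 4, and cell (2,0) has L1 = 0, L2 = 4.
A repeated pair means some other pair never occurs (only 15 distinct pairs out of 25), so the squares are not orthogonal.
Conclusion: NO.

NO


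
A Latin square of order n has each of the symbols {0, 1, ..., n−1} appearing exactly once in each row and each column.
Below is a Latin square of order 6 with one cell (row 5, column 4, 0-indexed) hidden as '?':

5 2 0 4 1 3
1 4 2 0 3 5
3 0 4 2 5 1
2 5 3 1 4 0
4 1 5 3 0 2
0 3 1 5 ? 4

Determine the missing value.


Row 5 contains symbols [0, 1, 3, 4, 5] — missing [2].
Column 4 contains symbols [0, 1, 3, 4, 5] — missing [2].
The missing symbol must appear in both missing sets; intersection = [2].
Therefore the hidden value is 2.

Missing value = 2.


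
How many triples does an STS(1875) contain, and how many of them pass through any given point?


An STS(v) is a 2-(v, 3, 1) BIBD: block size k = 3, λ = 1.
Replication: r(k − 1) = λ(v − 1) ⇒ r·2 = 1875 − 1 = 1874 ⇒ r = 937.
Block count: b = v(v − 1)/6 = 1875·1874/6 = 3513750/6 = 585625.

r = 937, b = 585625.


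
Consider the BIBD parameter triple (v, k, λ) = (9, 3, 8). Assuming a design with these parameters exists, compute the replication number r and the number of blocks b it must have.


Any 2-(v, k, λ) BIBD satisfies two necessary conditions:
  (i)  Each point sits in r blocks, and counting incidences through any fixed point gives r(k − 1) = λ(v − 1), so r = λ(v − 1)/(k − 1).
  (ii) Total incidences bk = vr, so b = vr/k.
Step 1: r = λ(v − 1)/(k − 1) = 8·(9 − 1)/(3 − 1) = 8·8/2 = 64/2 = 32.
Step 2: b = vr/k = 9·32/3 = 288/3 = 96.
Check integrality: r = 32 ∈ Z ✓, b = 96 ∈ Z ✓.
(These identities are necessary conditions: they determine r and b for any design with these parameters, but do not by themselves prove that one exists.)

r = 32, b = 96.


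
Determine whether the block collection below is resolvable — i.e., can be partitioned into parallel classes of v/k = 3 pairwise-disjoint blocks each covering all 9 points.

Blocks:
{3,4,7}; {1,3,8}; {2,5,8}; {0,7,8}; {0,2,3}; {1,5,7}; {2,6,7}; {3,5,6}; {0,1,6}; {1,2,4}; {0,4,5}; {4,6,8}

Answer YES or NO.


v = 9, block size k = 3, number of blocks = 12.
For resolvability, blocks must partition into parallel classes of size v/k = 3.
Total blocks must therefore be a multiple of 3: 12 = 3·4 + 0 ⇒ divisible ✓.
Greedy packing gives 4 candidate class(es). Each should be a full parallel class (size 3, covers all 9 points).
  Class 1 (3 blocks): {3,4,7}; {2,5,8}; {0,1,6}. Points covered: [0, 1, 2, 3, 4, 5, 6, 7, 8].
  Class 2 (3 blocks): {1,3,8}; {2,6,7}; {0,4,5}. Points covered: [0, 1, 2, 3, 4, 5, 6, 7, 8].
  Class 3 (3 blocks): {0,7,8}; {3,5,6}; {1,2,4}. Points covered: [0, 1, 2, 3, 4, 5, 6, 7, 8].
  Class 4 (3 blocks): {0,2,3}; {1,5,7}; {4,6,8}. Points covered: [0, 1, 2, 3, 4, 5, 6, 7, 8].
All classes full (size 3)? YES. All classes cover every point? YES.
Resolvable? YES.

YES


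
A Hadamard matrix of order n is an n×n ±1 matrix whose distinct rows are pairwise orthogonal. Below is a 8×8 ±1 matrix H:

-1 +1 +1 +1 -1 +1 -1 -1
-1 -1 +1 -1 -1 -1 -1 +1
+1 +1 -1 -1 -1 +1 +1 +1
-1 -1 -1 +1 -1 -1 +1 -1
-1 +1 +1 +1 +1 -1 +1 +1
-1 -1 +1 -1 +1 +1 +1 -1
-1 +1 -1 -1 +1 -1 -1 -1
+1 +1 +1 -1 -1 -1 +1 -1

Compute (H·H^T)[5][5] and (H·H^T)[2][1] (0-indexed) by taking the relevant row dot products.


Row 1 of H: [-1, -1, 1, -1, -1, -1, -1, 1].
Row 2 of H: [1, 1, -1, -1, -1, 1, 1, 1].
Row 5 of H: [-1, -1, 1, -1, 1, 1, 1, -1].
(H·H^T)[5][5] = Σ_j H[5][j]·H[5][j] = (-1)² + (-1)² + (1)² + (-1)² + (1)² + (1)² + (1)² + (-1)² = 1 + 1 + 1 + 1 + 1 + 1 + 1 + 1 = 8.
(H·H^T)[2][1] = Σ_j H[2][j]·H[1][j] = (1)·(-1) + (1)·(-1) + (-1)·(1) + (-1)·(-1) + (-1)·(-1) + (1)·(-1) + (1)·(-1) + (1)·(1) = -1 + -1 + -1 + 1 + 1 + -1 + -1 + 1 = -2.
Rows 2 and 1 are not orthogonal (dot product = -2 ≠ 0), so H is not a Hadamard matrix.

(5,5) entry = 8; (2,1) entry = -2.


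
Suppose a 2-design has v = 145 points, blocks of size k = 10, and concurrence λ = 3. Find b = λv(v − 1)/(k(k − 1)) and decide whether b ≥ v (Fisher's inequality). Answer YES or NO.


b = λv(v − 1)/(k(k − 1)) = 3·145·144/(10·9) = 62640/90 = 696.
Compare with v = 145: b ≥ v, so Fisher's inequality holds.

YES


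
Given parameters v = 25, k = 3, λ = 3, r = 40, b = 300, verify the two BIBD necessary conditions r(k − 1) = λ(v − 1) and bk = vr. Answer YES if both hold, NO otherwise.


Condition (i): r(k − 1) = 40·2 = 80; λ(v − 1) = 3·24 = 72. Match? NO.
Condition (ii): bk = 300·3 = 900; vr = 25·40 = 1000. Match? NO.
Both conditions hold? NO.

NO


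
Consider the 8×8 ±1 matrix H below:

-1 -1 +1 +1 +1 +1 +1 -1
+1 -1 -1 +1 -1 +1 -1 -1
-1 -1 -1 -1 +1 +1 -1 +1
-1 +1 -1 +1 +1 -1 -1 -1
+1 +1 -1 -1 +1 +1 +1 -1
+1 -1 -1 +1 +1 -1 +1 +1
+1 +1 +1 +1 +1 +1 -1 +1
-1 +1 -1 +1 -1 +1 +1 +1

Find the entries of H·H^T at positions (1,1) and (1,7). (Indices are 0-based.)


Row 1 of H: [1, -1, -1, 1, -1, 1, -1, -1].
Row 7 of H: [-1, 1, -1, 1, -1, 1, 1, 1].
(H·H^T)[1][1] = Σ_j H[1][j]·H[1][j] = (1)² + (-1)² + (-1)² + (1)² + (-1)² + (1)² + (-1)² + (-1)² = 1 + 1 + 1 + 1 + 1 + 1 + 1 + 1 = 8.
(H·H^T)[1][7] = Σ_j H[1][j]·H[7][j] = (1)·(-1) + (-1)·(1) + (-1)·(-1) + (1)·(1) + (-1)·(-1) + (1)·(1) + (-1)·(1) + (-1)·(1) = -1 + -1 + 1 + 1 + 1 + 1 + -1 + -1 = 0.
So rows 1 and 7 are orthogonal; the diagonal entry equals n = 8.

(1,1) entry = 8; (1,7) entry = 0.
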